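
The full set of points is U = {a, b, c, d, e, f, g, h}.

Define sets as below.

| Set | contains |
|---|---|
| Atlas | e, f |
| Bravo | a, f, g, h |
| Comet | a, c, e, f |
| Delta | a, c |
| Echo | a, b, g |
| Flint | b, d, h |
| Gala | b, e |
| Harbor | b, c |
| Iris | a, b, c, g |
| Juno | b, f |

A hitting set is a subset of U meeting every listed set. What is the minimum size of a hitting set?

3

The 3 points {a, b, f} hit every set.
The sets Atlas, Delta, Flint are pairwise disjoint, so any hitting set needs a separate point for each — at least 3. Hence 3 is optimal.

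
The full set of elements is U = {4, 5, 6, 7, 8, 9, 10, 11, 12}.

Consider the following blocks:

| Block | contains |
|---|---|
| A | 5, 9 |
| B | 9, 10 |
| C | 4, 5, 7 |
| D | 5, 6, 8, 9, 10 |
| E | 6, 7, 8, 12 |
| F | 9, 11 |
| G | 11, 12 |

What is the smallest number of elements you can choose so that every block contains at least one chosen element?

3

The 3 elements {5, 9, 12} hit every block.
The blocks B, C, G are pairwise disjoint, so any hitting set needs a separate element for each — at least 3. Hence 3 is optimal.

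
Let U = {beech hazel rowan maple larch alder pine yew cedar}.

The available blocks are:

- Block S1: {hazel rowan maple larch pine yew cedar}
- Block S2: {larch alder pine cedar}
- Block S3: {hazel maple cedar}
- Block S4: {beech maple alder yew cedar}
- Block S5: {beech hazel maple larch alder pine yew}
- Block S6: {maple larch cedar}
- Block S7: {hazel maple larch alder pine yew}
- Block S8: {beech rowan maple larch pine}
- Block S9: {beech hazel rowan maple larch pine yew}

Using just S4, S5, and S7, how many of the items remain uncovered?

Union of S4, S5, S7 = {beech, hazel, maple, larch, alder, pine, yew, cedar}.
Not covered: rowan — 1 item.

1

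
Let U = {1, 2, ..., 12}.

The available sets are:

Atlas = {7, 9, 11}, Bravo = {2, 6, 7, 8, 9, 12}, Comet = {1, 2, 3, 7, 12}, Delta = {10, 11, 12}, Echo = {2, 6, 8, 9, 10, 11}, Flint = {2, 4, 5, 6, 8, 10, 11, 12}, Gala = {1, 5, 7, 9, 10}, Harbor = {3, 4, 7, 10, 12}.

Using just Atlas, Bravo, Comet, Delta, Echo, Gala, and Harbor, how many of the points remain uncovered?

Union of Atlas, Bravo, Comet, Delta, Echo, Gala, Harbor = {1, 2, 3, 4, 5, 6, 7, 8, 9, 10, 11, 12} — that's every point, so 0 are uncovered.

0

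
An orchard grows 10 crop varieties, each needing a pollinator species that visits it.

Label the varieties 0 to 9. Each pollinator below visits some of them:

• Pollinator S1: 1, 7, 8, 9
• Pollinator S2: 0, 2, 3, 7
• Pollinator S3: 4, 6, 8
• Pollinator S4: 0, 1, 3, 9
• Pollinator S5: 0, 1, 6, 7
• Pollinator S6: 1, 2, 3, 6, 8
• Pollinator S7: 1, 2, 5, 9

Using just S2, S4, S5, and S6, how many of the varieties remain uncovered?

Union of S2, S4, S5, S6 = {0, 1, 2, 3, 6, 7, 8, 9}.
Not covered: 4, 5 — 2 varieties.

2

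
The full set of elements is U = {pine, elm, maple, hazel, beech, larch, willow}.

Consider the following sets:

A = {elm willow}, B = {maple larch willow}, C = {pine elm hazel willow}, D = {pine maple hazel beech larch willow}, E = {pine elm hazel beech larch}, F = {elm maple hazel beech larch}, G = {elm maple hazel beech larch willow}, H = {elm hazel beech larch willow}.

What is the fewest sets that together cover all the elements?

2

C and G cover everything between them: the union {pine, elm, maple, hazel, beech, larch, willow} is all of U.
No single set has all 7 elements (the largest, D, has 6), so 2 is optimal.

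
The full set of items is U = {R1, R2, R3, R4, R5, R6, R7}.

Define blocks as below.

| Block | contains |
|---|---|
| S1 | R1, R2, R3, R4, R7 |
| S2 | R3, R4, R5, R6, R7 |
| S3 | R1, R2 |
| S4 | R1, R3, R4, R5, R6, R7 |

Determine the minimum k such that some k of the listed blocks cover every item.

S2 and S3 together: S2 ∪ S3 = {R1, R2, R3, R4, R5, R6, R7} — every item is covered.
No single block has all 7 items (the largest, S4, has 6), so 2 is optimal.

2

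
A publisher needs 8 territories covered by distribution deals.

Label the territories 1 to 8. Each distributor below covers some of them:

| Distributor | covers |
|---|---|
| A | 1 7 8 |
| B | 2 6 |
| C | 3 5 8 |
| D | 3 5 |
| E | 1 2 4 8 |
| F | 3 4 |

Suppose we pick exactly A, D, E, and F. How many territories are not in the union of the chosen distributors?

1

Union of A, D, E, F = {1, 2, 3, 4, 5, 7, 8}.
Not covered: 6 — 1 territory.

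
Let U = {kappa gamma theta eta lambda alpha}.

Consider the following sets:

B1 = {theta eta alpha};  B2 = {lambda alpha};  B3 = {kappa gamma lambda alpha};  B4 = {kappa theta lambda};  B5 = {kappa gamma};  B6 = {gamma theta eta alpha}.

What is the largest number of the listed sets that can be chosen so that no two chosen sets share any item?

2

B2, B5 are pairwise disjoint (B2={lambda,alpha}; B5={kappa,gamma}).
Every remaining set overlaps one of these, and no 3 of the listed sets are pairwise disjoint, so 2 is the maximum.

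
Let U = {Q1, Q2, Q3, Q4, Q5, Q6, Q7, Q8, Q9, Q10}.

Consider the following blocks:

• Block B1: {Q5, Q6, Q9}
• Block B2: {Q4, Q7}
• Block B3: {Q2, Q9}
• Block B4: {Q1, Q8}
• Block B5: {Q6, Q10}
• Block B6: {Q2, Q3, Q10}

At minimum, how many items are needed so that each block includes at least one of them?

H = {Q2, Q4, Q6, Q8} meets every block (each contains at least one member of H), and |H| = 4.
The blocks B2, B3, B4, B5 are pairwise disjoint, so any hitting set needs a separate item for each — at least 4. Hence 4 is optimal.

4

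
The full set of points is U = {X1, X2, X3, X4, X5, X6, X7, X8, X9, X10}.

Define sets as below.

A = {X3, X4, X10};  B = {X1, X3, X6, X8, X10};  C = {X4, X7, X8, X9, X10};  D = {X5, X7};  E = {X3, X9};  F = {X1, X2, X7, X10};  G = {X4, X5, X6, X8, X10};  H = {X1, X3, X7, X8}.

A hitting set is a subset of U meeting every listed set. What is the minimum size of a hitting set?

Take T = {X3, X5, X7}. Each listed set contains at least one of these, so T is a hitting set of size 3.
No choice of 2 points meets every set, so 3 is the minimum.

3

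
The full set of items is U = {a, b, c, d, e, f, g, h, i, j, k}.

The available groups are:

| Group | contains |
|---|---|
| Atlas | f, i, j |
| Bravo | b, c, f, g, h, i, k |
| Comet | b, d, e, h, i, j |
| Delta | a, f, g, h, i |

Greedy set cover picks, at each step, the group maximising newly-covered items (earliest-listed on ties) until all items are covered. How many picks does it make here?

Greedy: pick Bravo (covers 7 new) → pick Comet (covers 3 new) → pick Delta (covers 1 new). Total picks: 3.

3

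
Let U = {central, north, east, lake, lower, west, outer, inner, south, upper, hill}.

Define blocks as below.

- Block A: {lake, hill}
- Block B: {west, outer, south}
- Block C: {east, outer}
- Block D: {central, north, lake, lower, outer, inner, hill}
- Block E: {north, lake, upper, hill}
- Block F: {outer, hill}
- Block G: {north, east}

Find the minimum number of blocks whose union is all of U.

Take {B, D, E, G}. Their union is {central, north, east, lake, lower, west, outer, inner, south, upper, hill}, which is all 11 elements.
No 3 of the 7 blocks cover everything (all 35 combinations miss at least one element), so 4 is optimal.

4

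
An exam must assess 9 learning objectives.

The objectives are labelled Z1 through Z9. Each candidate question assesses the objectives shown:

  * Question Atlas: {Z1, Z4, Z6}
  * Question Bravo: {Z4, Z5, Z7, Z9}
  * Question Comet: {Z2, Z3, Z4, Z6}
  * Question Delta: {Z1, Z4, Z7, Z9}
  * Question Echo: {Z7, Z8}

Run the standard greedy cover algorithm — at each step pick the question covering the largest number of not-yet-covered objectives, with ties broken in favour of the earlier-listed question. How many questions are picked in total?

Greedy: pick Bravo (covers 4 new) → pick Comet (covers 3 new) → pick Atlas (covers 1 new) → pick Echo (covers 1 new). Total picks: 4.

4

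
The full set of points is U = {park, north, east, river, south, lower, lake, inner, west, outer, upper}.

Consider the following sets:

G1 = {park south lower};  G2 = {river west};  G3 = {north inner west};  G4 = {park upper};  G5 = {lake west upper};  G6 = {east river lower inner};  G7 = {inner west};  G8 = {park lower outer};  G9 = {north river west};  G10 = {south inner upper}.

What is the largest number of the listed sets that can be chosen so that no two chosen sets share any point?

3

G2, G8, G10 are pairwise disjoint (G2={river,west}; G8={park,lower,outer}; G10={south,inner,upper}).
Every remaining set overlaps one of these, and no 4 of the listed sets are pairwise disjoint, so 3 is the maximum.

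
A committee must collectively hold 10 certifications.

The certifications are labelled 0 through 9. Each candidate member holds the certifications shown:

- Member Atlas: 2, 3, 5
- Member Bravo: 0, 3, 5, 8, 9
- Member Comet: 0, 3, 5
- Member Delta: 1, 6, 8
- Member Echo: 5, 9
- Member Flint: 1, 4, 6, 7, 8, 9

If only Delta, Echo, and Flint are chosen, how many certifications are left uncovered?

Union of Delta, Echo, Flint = {1, 4, 5, 6, 7, 8, 9}.
Not covered: 0, 2, 3 — 3 certifications.

3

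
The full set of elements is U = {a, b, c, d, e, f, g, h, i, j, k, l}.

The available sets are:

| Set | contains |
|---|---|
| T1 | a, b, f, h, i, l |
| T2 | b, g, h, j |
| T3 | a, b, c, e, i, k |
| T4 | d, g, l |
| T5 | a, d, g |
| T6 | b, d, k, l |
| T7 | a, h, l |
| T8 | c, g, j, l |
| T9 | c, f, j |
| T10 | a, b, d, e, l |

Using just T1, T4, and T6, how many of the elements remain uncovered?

Union of T1, T4, T6 = {a, b, d, f, g, h, i, k, l}.
Not covered: c, e, j — 3 elements.

3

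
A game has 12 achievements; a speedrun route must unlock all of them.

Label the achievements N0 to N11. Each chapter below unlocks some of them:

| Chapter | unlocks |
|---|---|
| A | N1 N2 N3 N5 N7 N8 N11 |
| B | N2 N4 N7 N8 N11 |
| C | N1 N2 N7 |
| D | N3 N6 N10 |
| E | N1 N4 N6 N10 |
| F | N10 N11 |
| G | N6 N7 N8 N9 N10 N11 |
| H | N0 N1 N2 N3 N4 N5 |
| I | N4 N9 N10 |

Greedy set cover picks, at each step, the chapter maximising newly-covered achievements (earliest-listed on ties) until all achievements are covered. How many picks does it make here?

4

Greedy: pick A (covers 7 new) → pick E (covers 3 new) → pick G (covers 1 new) → pick H (covers 1 new). Total picks: 4.
(The true minimum cover uses only 2 chapters, so greedy is not optimal here.)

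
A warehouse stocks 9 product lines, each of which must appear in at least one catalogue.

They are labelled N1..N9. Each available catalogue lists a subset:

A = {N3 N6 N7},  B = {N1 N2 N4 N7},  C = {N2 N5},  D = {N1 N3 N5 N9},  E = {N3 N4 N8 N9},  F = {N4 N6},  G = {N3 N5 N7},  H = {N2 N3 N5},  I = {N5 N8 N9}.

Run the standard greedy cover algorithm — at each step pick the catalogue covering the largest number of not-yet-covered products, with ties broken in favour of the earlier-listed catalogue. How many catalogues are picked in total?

4

Greedy: pick B (covers 4 new) → pick D (covers 3 new) → pick A (covers 1 new) → pick E (covers 1 new). Total picks: 4.
(The true minimum cover uses only 3 catalogues, so greedy is not optimal here.)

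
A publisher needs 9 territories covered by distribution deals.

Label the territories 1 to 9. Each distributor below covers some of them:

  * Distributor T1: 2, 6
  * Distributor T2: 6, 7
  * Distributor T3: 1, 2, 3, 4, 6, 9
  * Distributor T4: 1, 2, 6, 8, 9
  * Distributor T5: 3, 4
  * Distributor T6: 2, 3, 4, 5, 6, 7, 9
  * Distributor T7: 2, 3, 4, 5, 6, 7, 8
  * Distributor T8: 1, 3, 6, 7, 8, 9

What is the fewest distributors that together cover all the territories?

2

Take {T3, T7}. Their union is {1, 2, 3, 4, 5, 6, 7, 8, 9}, which is all 9 territories.
No single distributor has all 9 territories (the largest, T6, has 7), so 2 is optimal.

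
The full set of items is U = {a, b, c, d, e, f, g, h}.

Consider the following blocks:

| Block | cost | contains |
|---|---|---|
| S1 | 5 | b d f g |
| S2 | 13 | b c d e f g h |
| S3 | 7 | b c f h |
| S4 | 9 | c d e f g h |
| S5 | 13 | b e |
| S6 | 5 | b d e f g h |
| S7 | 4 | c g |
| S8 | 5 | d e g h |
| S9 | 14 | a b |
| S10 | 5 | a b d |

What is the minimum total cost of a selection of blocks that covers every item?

14

S6, S7, S10 together cover every item (S6 ∪ S7 ∪ S10 = {a, b, c, d, e, f, g, h}); total cost 5 + 4 + 5 = 14.
No covering selection has total cost below 14.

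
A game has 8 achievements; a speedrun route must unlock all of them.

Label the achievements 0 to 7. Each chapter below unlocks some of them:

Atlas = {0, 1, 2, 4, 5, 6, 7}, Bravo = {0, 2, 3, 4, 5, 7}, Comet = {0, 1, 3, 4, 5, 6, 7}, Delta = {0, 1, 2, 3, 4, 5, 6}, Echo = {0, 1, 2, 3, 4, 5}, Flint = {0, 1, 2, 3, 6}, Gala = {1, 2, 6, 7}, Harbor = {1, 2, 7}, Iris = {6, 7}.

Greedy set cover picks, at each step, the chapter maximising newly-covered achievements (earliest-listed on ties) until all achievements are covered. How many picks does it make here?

2

Greedy: pick Atlas (covers 7 new) → pick Bravo (covers 1 new). Total picks: 2.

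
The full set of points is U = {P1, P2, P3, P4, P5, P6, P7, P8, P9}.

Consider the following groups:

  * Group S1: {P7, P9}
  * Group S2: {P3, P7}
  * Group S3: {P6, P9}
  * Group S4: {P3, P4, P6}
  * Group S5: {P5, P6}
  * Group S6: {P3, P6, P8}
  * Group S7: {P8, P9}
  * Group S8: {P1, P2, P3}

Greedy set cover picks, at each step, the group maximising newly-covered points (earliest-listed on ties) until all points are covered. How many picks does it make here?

Greedy: pick S4 (covers 3 new) → pick S1 (covers 2 new) → pick S8 (covers 2 new) → pick S5 (covers 1 new) → pick S6 (covers 1 new). Total picks: 5.

5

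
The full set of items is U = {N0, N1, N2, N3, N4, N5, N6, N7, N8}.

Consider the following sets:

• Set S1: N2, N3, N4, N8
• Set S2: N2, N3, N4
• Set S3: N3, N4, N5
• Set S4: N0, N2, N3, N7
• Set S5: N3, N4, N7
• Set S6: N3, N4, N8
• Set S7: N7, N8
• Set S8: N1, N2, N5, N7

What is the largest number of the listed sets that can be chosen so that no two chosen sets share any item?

2

S3, S7 are pairwise disjoint (S3={N3,N4,N5}; S7={N7,N8}).
Every remaining set overlaps one of these, and no 3 of the listed sets are pairwise disjoint, so 2 is the maximum.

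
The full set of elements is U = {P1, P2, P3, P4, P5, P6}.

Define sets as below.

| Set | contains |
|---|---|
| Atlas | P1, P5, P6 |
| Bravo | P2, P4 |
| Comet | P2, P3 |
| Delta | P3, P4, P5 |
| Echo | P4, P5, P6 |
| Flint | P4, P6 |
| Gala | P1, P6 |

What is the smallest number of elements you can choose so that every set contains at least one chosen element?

3

The 3 elements {P2, P3, P6} hit every set.
No choice of 2 elements meets every set, so 3 is the minimum.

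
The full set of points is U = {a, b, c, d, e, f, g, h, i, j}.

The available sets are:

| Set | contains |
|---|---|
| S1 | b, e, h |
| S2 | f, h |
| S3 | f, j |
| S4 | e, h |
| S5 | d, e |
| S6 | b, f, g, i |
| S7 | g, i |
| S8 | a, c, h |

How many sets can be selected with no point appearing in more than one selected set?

4

S3, S5, S7, S8 are pairwise disjoint (S3={f,j}; S5={d,e}; S7={g,i}; S8={a,c,h}).
Every remaining set overlaps one of these, and no 5 of the listed sets are pairwise disjoint, so 4 is the maximum.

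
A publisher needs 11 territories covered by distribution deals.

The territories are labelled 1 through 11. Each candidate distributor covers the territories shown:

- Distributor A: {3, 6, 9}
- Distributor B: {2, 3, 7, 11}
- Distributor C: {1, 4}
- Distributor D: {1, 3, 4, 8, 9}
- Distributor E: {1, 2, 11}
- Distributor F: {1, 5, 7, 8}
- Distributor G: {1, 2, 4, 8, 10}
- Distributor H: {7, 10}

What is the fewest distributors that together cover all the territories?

4

A and B and F and G together: A ∪ B ∪ F ∪ G = {1, 2, 3, 4, 5, 6, 7, 8, 9, 10, 11} — every territory is covered.
Only F contains 5, so F is forced; the remaining 7 territories need at least 3 more distributors (each remaining distributor adds at most 3) — so at least 4 distributors are needed, and 4 is optimal.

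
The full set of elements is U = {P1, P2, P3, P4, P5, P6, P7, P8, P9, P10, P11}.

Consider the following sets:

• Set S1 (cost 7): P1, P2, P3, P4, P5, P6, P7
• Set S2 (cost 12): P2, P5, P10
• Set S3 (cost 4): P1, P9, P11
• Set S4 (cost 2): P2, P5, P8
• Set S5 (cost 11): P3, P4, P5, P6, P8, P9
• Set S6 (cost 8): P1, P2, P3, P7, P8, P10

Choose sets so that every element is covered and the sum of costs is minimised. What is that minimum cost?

19

S1, S3, S6 together cover every element (S1 ∪ S3 ∪ S6 = {P1, P2, P3, P4, P5, P6, P7, P8, P9, P10, P11}); total cost 7 + 4 + 8 = 19.
The greedy pick S4, S3, S1, S6 costs 21; no covering selection beats 19.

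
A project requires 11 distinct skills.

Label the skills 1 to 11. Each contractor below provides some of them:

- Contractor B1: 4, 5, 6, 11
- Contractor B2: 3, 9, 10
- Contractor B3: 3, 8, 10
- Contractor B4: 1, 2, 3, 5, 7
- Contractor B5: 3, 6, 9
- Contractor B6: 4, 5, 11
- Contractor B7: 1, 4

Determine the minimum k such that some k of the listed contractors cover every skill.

Take {B3, B4, B5, B6}. Their union is {1, 2, 3, 4, 5, 6, 7, 8, 9, 10, 11}, which is all 11 skills.
No 3 of the 7 contractors cover everything (all 35 combinations miss at least one skill), so 4 is optimal.

4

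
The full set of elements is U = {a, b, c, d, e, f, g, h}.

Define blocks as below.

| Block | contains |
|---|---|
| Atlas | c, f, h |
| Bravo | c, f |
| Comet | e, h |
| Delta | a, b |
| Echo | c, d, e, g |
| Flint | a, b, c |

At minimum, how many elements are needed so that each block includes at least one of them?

T = {b, e, f} meets every block (each contains at least one member of T), and |T| = 3.
The blocks Bravo, Comet, Delta are pairwise disjoint, so any hitting set needs a separate element for each — at least 3. Hence 3 is optimal.

3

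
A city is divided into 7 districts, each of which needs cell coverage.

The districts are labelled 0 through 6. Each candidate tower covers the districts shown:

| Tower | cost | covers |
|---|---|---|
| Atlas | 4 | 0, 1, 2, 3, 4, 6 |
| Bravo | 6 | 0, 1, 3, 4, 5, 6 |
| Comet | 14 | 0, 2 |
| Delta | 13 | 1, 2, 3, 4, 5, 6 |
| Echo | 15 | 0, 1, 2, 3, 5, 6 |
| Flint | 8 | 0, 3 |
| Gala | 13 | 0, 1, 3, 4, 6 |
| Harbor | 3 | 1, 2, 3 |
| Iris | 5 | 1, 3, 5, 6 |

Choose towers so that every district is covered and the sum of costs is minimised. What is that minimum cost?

9

Atlas, Iris together cover every district (Atlas ∪ Iris = {0, 1, 2, 3, 4, 5, 6}); total cost 4 + 5 = 9.
No covering selection has total cost below 9.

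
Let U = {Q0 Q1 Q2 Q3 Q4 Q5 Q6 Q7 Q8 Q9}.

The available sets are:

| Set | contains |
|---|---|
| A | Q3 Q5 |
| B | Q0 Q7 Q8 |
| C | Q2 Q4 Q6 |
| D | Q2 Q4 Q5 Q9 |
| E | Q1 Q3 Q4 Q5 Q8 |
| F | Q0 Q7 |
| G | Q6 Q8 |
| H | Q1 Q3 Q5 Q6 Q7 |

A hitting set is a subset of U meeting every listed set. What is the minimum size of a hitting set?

The 3 points {Q5, Q6, Q7} hit every set.
The sets A, C, F are pairwise disjoint, so any hitting set needs a separate point for each — at least 3. Hence 3 is optimal.

3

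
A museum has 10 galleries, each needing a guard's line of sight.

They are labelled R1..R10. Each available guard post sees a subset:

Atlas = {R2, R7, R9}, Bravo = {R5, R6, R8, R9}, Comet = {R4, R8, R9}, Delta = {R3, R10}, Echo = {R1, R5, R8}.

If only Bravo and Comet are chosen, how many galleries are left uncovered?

5

Union of Bravo, Comet = {R4, R5, R6, R8, R9}.
Not covered: R1, R2, R3, R7, R10 — 5 galleries.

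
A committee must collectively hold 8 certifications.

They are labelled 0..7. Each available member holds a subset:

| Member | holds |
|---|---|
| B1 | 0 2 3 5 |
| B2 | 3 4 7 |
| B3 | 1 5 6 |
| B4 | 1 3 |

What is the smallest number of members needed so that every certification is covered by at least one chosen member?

3

Take {B1, B2, B3}. Their union is {0, 1, 2, 3, 4, 5, 6, 7}, which is all 8 certifications.
Only B1 contains 0, so B1 is forced; the remaining 4 certifications need at least 2 more members (each remaining member adds at most 2) — so at least 3 members are needed, and 3 is optimal.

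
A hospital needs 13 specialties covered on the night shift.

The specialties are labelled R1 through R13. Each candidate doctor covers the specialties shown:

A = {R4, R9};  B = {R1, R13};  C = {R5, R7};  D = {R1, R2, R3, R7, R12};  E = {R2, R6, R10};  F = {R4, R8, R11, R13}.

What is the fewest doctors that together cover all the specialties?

Take {A, C, D, E, F}. Their union is {R1, R2, R3, R4, R5, R6, R7, R8, R9, R10, R11, R12, R13}, which is all 13 specialties.
No 4 of the 6 doctors cover everything (all 15 combinations miss at least one specialty), so 5 is optimal.

5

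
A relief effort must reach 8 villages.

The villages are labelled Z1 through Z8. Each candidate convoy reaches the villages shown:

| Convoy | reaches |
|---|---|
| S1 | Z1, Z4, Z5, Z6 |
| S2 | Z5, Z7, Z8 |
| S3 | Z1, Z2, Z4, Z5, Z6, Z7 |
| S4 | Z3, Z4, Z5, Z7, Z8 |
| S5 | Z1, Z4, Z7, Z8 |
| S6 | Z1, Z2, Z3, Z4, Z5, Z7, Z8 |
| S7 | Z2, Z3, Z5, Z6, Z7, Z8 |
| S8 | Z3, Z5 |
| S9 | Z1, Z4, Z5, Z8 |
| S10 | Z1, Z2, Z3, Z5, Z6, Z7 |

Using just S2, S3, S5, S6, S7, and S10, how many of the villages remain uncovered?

0

Union of S2, S3, S5, S6, S7, S10 = {Z1, Z2, Z3, Z4, Z5, Z6, Z7, Z8} — that's every village, so 0 are uncovered.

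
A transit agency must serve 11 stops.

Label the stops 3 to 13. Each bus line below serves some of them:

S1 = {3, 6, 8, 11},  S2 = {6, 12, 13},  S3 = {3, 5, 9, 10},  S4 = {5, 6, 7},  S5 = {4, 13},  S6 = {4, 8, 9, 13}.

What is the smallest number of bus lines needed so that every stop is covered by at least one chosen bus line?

5

Take {S1, S2, S3, S4, S5}. Their union is {3, 4, 5, 6, 7, 8, 9, 10, 11, 12, 13}, which is all 11 stops.
No 4 of the 6 bus lines cover everything (all 15 combinations miss at least one stop), so 5 is optimal.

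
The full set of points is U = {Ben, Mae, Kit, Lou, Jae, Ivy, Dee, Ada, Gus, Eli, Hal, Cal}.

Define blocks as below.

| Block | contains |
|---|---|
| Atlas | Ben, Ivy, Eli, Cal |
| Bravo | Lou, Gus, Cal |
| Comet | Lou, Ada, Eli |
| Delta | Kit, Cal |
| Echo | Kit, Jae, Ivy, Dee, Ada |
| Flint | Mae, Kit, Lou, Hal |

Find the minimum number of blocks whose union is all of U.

4

Take {Atlas, Bravo, Echo, Flint}. Their union is {Ben, Mae, Kit, Lou, Jae, Ivy, Dee, Ada, Gus, Eli, Hal, Cal}, which is all 12 points.
Only Echo contains Jae, so Echo is forced; the remaining 7 points need at least 3 more blocks (each remaining block adds at most 3) — so at least 4 blocks are needed, and 4 is optimal.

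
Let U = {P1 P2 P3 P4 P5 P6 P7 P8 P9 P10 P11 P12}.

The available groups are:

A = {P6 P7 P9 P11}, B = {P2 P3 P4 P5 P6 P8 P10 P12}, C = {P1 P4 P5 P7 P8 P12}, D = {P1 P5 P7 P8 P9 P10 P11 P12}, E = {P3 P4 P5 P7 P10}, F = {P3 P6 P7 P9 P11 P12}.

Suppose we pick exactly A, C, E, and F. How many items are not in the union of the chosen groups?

Union of A, C, E, F = {P1, P3, P4, P5, P6, P7, P8, P9, P10, P11, P12}.
Not covered: P2 — 1 item.

1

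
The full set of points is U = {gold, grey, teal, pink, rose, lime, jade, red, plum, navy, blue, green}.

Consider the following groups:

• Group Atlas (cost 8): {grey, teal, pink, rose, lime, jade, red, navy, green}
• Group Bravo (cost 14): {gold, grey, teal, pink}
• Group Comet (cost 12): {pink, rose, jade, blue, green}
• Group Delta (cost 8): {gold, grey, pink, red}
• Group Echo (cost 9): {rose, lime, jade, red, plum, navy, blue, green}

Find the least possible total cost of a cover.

23

Bravo, Echo together cover every point (Bravo ∪ Echo = {gold, grey, teal, pink, rose, lime, jade, red, plum, navy, blue, green}); total cost 14 + 9 = 23.
The greedy pick Atlas, Echo, Delta costs 25; no covering selection beats 23.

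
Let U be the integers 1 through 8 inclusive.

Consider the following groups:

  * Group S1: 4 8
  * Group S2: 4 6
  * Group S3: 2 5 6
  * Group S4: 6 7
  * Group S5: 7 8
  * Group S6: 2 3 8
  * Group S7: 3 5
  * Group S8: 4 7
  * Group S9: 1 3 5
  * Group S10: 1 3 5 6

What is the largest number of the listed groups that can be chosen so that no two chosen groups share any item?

3

S2, S5, S7 are pairwise disjoint (S2={4,6}; S5={7,8}; S7={3,5}).
Every remaining group overlaps one of these, and no 4 of the listed groups are pairwise disjoint, so 3 is the maximum.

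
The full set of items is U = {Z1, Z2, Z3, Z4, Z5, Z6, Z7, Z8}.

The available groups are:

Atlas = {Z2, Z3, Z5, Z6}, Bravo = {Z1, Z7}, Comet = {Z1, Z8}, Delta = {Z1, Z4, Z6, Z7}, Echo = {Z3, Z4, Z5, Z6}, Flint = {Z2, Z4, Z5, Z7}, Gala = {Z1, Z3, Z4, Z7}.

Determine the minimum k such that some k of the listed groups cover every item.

Comet and Echo and Flint together: Comet ∪ Echo ∪ Flint = {Z1, Z2, Z3, Z4, Z5, Z6, Z7, Z8} — every item is covered.
Only Comet contains Z8, so Comet is forced; the remaining 6 items need at least 2 more groups (each remaining group adds at most 4) — so at least 3 groups are needed, and 3 is optimal.

3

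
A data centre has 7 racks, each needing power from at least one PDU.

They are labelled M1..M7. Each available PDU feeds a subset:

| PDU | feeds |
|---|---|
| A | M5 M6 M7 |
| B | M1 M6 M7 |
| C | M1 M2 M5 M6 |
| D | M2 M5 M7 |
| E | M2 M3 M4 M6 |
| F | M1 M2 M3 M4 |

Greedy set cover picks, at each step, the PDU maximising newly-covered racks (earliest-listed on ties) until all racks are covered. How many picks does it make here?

Greedy: pick C (covers 4 new) → pick E (covers 2 new) → pick A (covers 1 new). Total picks: 3.
(The true minimum cover uses only 2 PDUs, so greedy is not optimal here.)

3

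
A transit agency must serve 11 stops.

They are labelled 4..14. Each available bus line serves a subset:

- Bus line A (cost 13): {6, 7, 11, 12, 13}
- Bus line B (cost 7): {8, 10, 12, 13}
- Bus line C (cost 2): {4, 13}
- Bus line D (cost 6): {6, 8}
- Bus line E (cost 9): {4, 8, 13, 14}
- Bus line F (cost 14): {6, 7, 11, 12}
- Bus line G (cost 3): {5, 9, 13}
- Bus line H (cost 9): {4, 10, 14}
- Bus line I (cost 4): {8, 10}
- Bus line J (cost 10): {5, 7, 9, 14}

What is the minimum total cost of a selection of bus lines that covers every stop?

29

A, G, H, I together cover every stop (A ∪ G ∪ H ∪ I = {4, 5, 6, 7, 8, 9, 10, 11, 12, 13, 14}); total cost 13 + 3 + 9 + 4 = 29.
The greedy pick C, G, I, A, E costs 31; no covering selection beats 29.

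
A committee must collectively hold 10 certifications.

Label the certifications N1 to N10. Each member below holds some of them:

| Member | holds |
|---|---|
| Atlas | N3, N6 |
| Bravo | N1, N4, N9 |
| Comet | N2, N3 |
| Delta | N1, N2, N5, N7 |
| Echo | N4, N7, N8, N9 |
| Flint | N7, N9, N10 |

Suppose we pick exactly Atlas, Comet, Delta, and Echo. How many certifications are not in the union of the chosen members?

1

Union of Atlas, Comet, Delta, Echo = {N1, N2, N3, N4, N5, N6, N7, N8, N9}.
Not covered: N10 — 1 certification.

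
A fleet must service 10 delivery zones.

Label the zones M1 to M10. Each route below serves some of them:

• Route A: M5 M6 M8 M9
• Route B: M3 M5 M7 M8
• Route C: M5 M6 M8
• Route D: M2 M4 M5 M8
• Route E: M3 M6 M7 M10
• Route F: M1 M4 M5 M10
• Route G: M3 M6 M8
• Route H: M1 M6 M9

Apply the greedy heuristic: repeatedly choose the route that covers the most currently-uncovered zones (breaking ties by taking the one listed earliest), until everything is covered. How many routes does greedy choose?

4

Greedy: pick A (covers 4 new) → pick E (covers 3 new) → pick D (covers 2 new) → pick F (covers 1 new). Total picks: 4.
(The true minimum cover uses only 3 routes, so greedy is not optimal here.)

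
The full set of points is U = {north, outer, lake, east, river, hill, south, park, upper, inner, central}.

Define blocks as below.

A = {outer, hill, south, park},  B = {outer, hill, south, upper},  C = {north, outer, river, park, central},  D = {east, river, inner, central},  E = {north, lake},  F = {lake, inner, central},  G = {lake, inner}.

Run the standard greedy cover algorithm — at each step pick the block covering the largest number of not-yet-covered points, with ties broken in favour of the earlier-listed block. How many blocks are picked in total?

4

Greedy: pick C (covers 5 new) → pick B (covers 3 new) → pick D (covers 2 new) → pick E (covers 1 new). Total picks: 4.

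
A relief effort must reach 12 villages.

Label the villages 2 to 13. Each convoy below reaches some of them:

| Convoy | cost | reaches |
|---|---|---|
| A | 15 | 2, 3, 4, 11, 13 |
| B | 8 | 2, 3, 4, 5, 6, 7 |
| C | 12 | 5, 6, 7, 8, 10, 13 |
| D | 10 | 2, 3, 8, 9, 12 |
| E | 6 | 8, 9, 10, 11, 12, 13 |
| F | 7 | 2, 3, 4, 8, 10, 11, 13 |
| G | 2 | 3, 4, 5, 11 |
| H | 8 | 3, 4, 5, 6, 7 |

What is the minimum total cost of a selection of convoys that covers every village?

B, E together cover every village (B ∪ E = {2, 3, 4, 5, 6, 7, 8, 9, 10, 11, 12, 13}); total cost 8 + 6 = 14.
The greedy pick G, E, B costs 16; no covering selection beats 14.

14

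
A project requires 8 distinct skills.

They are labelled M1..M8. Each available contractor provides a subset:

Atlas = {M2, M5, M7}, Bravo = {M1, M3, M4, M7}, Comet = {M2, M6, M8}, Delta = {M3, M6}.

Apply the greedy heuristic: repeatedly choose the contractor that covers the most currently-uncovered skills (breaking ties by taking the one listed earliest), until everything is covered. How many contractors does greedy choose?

3

Greedy: pick Bravo (covers 4 new) → pick Comet (covers 3 new) → pick Atlas (covers 1 new). Total picks: 3.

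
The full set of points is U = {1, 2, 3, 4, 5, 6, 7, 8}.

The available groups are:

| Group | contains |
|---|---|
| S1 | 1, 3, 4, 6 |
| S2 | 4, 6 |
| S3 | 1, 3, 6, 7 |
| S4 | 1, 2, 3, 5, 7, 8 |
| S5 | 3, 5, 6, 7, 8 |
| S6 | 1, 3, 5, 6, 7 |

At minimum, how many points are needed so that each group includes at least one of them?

2

The 2 points {1, 6} hit every group.
The groups S2, S4 are pairwise disjoint, so any hitting set needs a separate point for each — at least 2. Hence 2 is optimal.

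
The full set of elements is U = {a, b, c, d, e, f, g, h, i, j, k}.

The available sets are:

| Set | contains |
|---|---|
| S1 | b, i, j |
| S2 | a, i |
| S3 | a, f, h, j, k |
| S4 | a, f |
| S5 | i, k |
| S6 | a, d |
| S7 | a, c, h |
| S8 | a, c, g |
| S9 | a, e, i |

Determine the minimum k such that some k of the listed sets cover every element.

S1 and S3 and S6 and S8 and S9 together: S1 ∪ S3 ∪ S6 ∪ S8 ∪ S9 = {a, b, c, d, e, f, g, h, i, j, k} — every element is covered.
No 4 of the 9 sets cover everything (all 126 combinations miss at least one element), so 5 is optimal.

5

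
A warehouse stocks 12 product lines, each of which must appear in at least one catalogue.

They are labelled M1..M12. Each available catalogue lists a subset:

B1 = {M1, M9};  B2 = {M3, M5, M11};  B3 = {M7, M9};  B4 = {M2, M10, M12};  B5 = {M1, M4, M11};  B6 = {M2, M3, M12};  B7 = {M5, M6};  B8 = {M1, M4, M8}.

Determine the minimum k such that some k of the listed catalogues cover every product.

B2 and B3 and B4 and B7 and B8 together: B2 ∪ B3 ∪ B4 ∪ B7 ∪ B8 = {M1, M2, M3, M4, M5, M6, M7, M8, M9, M10, M11, M12} — every product is covered.
Only B7 contains M6, so B7 is forced; the remaining 10 products need at least 4 more catalogues (each remaining catalogue adds at most 3) — so at least 5 catalogues are needed, and 5 is optimal.

5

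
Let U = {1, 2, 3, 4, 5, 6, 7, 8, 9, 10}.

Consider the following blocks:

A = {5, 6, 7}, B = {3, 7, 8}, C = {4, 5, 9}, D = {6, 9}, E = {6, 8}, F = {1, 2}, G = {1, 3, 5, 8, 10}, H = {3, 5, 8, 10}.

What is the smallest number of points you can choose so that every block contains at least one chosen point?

4

The 4 points {2, 5, 6, 7} hit every block.
No choice of 3 points meets every block, so 4 is the minimum.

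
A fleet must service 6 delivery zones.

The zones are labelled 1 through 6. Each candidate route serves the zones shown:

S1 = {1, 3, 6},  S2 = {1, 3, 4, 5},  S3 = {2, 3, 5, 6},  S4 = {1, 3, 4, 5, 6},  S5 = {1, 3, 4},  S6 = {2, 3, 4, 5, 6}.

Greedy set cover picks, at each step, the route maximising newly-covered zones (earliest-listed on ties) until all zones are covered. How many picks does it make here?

Greedy: pick S4 (covers 5 new) → pick S3 (covers 1 new). Total picks: 2.

2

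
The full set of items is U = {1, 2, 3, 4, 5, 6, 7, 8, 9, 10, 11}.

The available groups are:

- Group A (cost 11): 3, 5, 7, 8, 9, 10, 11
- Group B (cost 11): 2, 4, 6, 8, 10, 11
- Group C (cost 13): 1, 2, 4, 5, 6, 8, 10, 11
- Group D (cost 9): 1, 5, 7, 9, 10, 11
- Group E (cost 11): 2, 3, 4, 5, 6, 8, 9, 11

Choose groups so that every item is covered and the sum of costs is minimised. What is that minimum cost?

20

D, E together cover every item (D ∪ E = {1, 2, 3, 4, 5, 6, 7, 8, 9, 10, 11}); total cost 9 + 11 = 20.
No covering selection has total cost below 20.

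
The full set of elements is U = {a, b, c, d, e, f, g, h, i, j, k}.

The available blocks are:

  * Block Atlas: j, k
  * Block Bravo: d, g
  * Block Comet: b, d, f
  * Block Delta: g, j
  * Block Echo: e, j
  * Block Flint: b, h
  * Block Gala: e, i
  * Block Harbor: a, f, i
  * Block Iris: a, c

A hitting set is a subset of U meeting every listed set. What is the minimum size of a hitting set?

T = {a, b, e, g, k} meets every block (each contains at least one member of T), and |T| = 5.
The blocks Atlas, Bravo, Flint, Gala, Iris are pairwise disjoint, so any hitting set needs a separate element for each — at least 5. Hence 5 is optimal.

5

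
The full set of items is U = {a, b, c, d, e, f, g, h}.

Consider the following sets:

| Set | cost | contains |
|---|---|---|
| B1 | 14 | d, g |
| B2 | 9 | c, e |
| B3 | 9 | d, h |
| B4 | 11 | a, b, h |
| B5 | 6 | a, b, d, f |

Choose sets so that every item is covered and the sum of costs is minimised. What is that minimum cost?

38

B1, B2, B3, B5 together cover every item (B1 ∪ B2 ∪ B3 ∪ B5 = {a, b, c, d, e, f, g, h}); total cost 14 + 9 + 9 + 6 = 38.
No covering selection has total cost below 38.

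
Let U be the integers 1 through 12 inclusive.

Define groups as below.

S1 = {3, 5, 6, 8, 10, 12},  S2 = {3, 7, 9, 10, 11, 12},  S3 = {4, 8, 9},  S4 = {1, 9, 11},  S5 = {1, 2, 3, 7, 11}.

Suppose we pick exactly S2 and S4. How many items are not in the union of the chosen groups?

Union of S2, S4 = {1, 3, 7, 9, 10, 11, 12}.
Not covered: 2, 4, 5, 6, 8 — 5 items.

5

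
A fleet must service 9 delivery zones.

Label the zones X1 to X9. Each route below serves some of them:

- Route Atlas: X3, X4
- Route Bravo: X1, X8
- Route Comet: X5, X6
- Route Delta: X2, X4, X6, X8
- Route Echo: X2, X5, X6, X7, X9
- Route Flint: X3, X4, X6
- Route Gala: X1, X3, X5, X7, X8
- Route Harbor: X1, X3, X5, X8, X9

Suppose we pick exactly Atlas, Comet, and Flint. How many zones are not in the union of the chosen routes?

Union of Atlas, Comet, Flint = {X3, X4, X5, X6}.
Not covered: X1, X2, X7, X8, X9 — 5 zones.

5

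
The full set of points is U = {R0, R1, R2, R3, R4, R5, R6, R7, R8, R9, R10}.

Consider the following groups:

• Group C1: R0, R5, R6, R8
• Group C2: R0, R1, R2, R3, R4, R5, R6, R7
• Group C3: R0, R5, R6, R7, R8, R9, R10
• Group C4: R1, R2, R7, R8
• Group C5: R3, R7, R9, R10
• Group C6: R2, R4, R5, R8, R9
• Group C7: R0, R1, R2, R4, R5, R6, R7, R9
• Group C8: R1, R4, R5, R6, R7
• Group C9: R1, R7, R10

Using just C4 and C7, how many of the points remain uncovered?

2

Union of C4, C7 = {R0, R1, R2, R4, R5, R6, R7, R8, R9}.
Not covered: R3, R10 — 2 points.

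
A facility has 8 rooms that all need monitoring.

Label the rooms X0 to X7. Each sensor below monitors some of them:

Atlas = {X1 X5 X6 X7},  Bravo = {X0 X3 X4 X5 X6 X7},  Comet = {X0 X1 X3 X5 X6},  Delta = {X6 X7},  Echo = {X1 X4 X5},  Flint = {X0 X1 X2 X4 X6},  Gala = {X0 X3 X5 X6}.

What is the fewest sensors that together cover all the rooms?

2

Take {Bravo, Flint}. Their union is {X0, X1, X2, X3, X4, X5, X6, X7}, which is all 8 rooms.
No single sensor has all 8 rooms (the largest, Bravo, has 6), so 2 is optimal.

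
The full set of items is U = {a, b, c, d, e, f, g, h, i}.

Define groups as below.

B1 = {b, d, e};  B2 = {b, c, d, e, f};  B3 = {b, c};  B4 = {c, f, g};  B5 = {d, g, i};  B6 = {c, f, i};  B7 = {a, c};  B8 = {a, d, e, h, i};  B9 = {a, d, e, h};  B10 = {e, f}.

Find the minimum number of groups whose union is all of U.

3

B2 and B5 and B9 together: B2 ∪ B5 ∪ B9 = {a, b, c, d, e, f, g, h, i} — every item is covered.
No 2 of the 10 groups cover everything (all 45 combinations miss at least one item), so 3 is optimal.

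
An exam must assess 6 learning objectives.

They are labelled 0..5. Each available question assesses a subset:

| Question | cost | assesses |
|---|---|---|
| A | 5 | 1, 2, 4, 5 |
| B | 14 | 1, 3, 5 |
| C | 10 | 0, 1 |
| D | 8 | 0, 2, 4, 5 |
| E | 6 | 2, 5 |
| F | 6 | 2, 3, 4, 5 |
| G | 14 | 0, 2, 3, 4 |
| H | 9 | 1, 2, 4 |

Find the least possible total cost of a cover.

16

C, F together cover every objective (C ∪ F = {0, 1, 2, 3, 4, 5}); total cost 10 + 6 = 16.
The greedy pick A, F, D costs 19; no covering selection beats 16.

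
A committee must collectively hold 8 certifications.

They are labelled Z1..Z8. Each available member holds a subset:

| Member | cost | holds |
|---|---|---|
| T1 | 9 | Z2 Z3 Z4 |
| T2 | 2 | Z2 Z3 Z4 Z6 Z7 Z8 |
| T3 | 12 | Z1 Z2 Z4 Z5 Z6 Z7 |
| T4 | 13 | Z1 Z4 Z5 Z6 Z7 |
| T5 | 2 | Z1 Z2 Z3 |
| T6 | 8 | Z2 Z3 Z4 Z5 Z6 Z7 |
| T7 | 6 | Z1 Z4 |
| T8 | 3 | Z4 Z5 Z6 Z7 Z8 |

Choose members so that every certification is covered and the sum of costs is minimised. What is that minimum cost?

T5, T8 together cover every certification (T5 ∪ T8 = {Z1, Z2, Z3, Z4, Z5, Z6, Z7, Z8}); total cost 2 + 3 = 5.
The greedy pick T2, T5, T8 costs 7; no covering selection beats 5.

5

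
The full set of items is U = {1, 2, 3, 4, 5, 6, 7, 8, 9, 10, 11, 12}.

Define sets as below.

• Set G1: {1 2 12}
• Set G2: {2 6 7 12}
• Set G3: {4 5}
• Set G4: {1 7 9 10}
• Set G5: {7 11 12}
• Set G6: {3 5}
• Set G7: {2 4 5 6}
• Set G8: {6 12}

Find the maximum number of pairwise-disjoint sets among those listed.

G4, G6, G8 are pairwise disjoint (G4={1,7,9,10}; G6={3,5}; G8={6,12}).
Every remaining set overlaps one of these, and no 4 of the listed sets are pairwise disjoint, so 3 is the maximum.

3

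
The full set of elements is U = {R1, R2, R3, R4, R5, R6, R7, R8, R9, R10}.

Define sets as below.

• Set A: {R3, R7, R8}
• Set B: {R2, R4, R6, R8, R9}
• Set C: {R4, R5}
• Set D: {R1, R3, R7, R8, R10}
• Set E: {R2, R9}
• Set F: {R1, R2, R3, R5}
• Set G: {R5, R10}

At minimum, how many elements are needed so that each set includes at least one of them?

3

H = {R2, R5, R7} meets every set (each contains at least one member of H), and |H| = 3.
The sets A, C, E are pairwise disjoint, so any hitting set needs a separate element for each — at least 3. Hence 3 is optimal.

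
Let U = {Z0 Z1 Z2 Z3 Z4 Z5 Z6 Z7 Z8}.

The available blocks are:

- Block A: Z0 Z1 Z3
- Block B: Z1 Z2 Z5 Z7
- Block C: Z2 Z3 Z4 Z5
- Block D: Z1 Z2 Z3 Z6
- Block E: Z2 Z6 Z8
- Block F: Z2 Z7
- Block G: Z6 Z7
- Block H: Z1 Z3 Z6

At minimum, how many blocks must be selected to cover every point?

4

A and B and C and E together: A ∪ B ∪ C ∪ E = {Z0, Z1, Z2, Z3, Z4, Z5, Z6, Z7, Z8} — every point is covered.
Only C contains Z4, so C is forced; the remaining 5 points need at least 3 more blocks (each remaining block adds at most 2) — so at least 4 blocks are needed, and 4 is optimal.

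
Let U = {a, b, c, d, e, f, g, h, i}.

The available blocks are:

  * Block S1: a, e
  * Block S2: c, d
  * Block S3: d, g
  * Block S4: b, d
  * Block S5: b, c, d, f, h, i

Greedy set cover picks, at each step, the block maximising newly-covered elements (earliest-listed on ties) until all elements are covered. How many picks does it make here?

Greedy: pick S5 (covers 6 new) → pick S1 (covers 2 new) → pick S3 (covers 1 new). Total picks: 3.

3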